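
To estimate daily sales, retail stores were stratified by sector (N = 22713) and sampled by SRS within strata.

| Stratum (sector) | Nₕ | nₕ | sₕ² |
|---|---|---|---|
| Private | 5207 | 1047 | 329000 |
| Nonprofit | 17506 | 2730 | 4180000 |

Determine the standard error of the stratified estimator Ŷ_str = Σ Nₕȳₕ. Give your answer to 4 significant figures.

634700

Var(Ŷ_str) = Σₕ Nₕ²(1 − fₕ)sₕ²/nₕ.
Private: 5207²·(1 − 1047/5207)·329000/1047 = 6.8065984 × 10^9.
Nonprofit: 17506²·(1 − 2730/17506)·4180000/2730 = 3.9605677 × 10^11.
Sum = 4.0286337 × 10^11.
SE = √(4.0286337 × 10^11) = 634700.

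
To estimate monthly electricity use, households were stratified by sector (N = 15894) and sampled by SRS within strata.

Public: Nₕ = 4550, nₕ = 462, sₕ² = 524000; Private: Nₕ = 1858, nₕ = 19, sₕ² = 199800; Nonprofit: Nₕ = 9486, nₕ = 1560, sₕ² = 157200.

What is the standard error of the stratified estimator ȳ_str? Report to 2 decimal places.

Var(ȳ_str) = Σₕ Wₕ²(1 − fₕ)sₕ²/nₕ with Wₕ = Nₕ/N, N = 15894.
Public: Wₕ = 0.28627155; term = 0.28627155²·(1 − 0.10153846)·524000/462 = 83.511287.
Private: Wₕ = 0.11689946; term = 0.11689946²·(1 − 0.01022605)·199800/19 = 142.23383.
Nonprofit: Wₕ = 0.59682899; term = 0.59682899²·(1 − 0.16445288)·157200/1560 = 29.991536.
Sum = 255.73665.
SE = √(255.73665) = 15.99.

15.99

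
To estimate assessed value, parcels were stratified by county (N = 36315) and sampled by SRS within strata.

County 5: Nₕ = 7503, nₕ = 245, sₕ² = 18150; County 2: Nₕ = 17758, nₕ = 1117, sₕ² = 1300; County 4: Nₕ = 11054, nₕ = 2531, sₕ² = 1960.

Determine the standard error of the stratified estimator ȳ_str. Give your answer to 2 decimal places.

Var(ȳ_str) = Σₕ Wₕ²(1 − fₕ)sₕ²/nₕ with Wₕ = Nₕ/N, N = 36315.
County 5: Wₕ = 0.20660884; term = 0.20660884²·(1 − 0.03265361)·18150/245 = 3.0590766.
County 2: Wₕ = 0.48899904; term = 0.48899904²·(1 − 0.06290123)·1300/1117 = 0.26079037.
County 4: Wₕ = 0.30439212; term = 0.30439212²·(1 − 0.22896689)·1960/2531 = 0.055322752.
Sum = 3.3751897.
SE = √(3.3751897) = 1.84.

1.84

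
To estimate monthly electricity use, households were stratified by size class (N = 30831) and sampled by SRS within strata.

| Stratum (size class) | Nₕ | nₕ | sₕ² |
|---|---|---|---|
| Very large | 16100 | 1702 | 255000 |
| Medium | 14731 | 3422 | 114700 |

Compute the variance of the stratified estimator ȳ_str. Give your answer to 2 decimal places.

42.41

Var(ȳ_str) = Σₕ Wₕ²(1 − fₕ)sₕ²/nₕ with Wₕ = Nₕ/N, N = 30831.
Very large: Wₕ = 0.52220168; term = 0.52220168²·(1 − 0.10571429)·255000/1702 = 36.537047.
Medium: Wₕ = 0.47779832; term = 0.47779832²·(1 − 0.23229923)·114700/3422 = 5.874415.
Sum = 42.411462.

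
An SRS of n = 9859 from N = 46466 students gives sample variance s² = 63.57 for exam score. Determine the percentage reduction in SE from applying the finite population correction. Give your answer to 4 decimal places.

f = n/N = 9859/46466 = 0.21217665.
SE_no-fpc = √(s²/n) = 0.080298914; SE_fpc = √((1−f)s²/n) = 0.071272846.
Ratio = √(1−f) = 0.88759414. Reduction = 100·(1 − 0.88759414) = 11.2406%.

11.2406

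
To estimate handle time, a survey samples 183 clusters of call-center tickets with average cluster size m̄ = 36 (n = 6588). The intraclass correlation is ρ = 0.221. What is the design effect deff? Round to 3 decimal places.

deff = 1 + (36 − 1)·0.221 = 1 + 7.735 = 8.735.

8.735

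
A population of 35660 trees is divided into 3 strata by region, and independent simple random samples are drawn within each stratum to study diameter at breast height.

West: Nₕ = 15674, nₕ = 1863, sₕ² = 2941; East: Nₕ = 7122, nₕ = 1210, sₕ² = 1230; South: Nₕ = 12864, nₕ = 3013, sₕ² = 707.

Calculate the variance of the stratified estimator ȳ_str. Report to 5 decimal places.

0.32578

Var(ȳ_str) = Σₕ Wₕ²(1 − fₕ)sₕ²/nₕ with Wₕ = Nₕ/N, N = 35660.
West: Wₕ = 0.43954010; term = 0.43954010²·(1 − 0.11885926)·2941/1863 = 0.26873514.
East: Wₕ = 0.19971957; term = 0.19971957²·(1 − 0.16989610)·1230/1210 = 0.033658399.
South: Wₕ = 0.36074033; term = 0.36074033²·(1 − 0.23421953)·707/3013 = 0.023383739.
Sum = 0.32577728.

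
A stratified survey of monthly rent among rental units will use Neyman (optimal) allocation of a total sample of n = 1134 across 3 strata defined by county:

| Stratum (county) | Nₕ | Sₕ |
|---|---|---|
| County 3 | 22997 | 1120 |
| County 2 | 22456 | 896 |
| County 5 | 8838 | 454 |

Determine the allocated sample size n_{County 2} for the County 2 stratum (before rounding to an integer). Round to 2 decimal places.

457.34

Neyman allocation: nₕ = n·NₕSₕ / Σⱼ NⱼSⱼ.
Σ NⱼSⱼ = 22997·1120 + 22456·896 + 8838·454 = 4.9889668 × 10^7.
n_{County 2} = 1134·22456·896 / (4.9889668 × 10^7) = 457.34.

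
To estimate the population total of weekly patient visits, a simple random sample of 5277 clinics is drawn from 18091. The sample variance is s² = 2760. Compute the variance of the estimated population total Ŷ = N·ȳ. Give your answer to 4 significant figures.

Var(Ŷ) = N²·Var(ȳ) = N²·(1 − n/N)·s²/n.
f = 5277/18091 = 0.29169200; Var(ȳ) = 0.70830800·2760/5277 = 0.3704624.
Var(Ŷ) = 18091² · 0.3704624 = 1.2124652 × 10^8.

1.212 × 10^8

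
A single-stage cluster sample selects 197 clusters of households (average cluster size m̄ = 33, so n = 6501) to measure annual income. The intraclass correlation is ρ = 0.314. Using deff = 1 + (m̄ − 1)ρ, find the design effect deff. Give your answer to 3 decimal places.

11.048

deff = 1 + (33 − 1)·0.314 = 1 + 10.048 = 11.048.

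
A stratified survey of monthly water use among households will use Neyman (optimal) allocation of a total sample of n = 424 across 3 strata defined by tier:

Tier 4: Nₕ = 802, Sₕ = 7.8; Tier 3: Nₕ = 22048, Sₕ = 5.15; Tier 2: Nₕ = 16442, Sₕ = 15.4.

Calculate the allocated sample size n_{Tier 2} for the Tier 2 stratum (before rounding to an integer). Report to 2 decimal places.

Neyman allocation: nₕ = n·NₕSₕ / Σⱼ NⱼSⱼ.
Σ NⱼSⱼ = 802·7.8 + 22048·5.15 + 16442·15.4 = 373009.6.
n_{Tier 2} = 424·16442·15.4 / 373009.6 = 287.82.

287.82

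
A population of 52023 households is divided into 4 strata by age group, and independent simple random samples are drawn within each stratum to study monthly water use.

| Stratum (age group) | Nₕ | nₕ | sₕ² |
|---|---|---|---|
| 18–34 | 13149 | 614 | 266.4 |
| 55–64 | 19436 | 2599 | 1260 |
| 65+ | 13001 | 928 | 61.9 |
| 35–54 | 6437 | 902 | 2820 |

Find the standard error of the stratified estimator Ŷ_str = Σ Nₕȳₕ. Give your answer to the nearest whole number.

18762

Var(Ŷ_str) = Σₕ Nₕ²(1 − fₕ)sₕ²/nₕ.
18–34: 13149²·(1 − 614/13149)·266.4/614 = 7.1512657 × 10^7.
55–64: 19436²·(1 − 2599/19436)·1260/2599 = 1.5864846 × 10^8.
65+: 13001²·(1 − 928/13001)·61.9/928 = 1.046971 × 10^7.
35–54: 6437²·(1 − 902/6437)·2820/902 = 1.1138936 × 10^8.
Sum = 3.5202019 × 10^8.
SE = √(3.5202019 × 10^8) = 18762.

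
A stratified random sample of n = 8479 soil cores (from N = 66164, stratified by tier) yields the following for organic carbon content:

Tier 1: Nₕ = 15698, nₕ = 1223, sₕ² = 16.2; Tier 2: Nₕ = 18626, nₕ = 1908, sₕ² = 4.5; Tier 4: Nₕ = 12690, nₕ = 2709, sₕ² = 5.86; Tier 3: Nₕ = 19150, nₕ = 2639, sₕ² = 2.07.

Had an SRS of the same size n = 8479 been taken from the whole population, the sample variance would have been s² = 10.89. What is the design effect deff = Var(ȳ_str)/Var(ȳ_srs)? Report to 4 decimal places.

0.8703

Var(ȳ_str) = Σ Wₕ²(1−fₕ)sₕ²/nₕ with Wₕ = Nₕ/66164:
  Tier 1: (15698/66164)²·(1−1223/15698)·16.2/1223 = 6.875558 × 10^-4
  Tier 2: (18626/66164)²·(1−1908/18626)·4.5/1908 = 1.6776237 × 10^-4
  Tier 4: (12690/66164)²·(1−2709/12690)·5.86/2709 = 6.2586517 × 10^-5
  Tier 3: (19150/66164)²·(1−2639/19150)·2.07/2639 = 5.6653873 × 10^-5
  → Var(ȳ_str) = 9.7455856 × 10^-4.
Var(ȳ_srs) = (1 − 8479/66164)·10.89/8479 = 0.0011197586.
deff = (9.7455856 × 10^-4) / 0.0011197586 = 0.8703.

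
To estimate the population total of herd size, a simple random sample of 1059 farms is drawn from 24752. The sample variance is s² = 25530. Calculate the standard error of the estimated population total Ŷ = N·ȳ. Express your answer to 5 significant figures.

118900

Var(Ŷ) = N²·Var(ȳ) = N²·(1 − n/N)·s²/n.
f = 1059/24752 = 0.04278442; Var(ȳ) = 0.95721558·25530/1059 = 23.076217.
Var(Ŷ) = 24752² · 23.076217 = 1.413791 × 10^10.
SE(Ŷ) = √(1.413791 × 10^10) = 118900.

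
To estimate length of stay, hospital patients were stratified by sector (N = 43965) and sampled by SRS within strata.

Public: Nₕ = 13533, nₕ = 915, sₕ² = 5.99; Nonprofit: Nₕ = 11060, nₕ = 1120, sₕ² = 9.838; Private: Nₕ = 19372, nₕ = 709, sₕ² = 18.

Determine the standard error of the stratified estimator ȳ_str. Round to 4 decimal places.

Var(ȳ_str) = Σₕ Wₕ²(1 − fₕ)sₕ²/nₕ with Wₕ = Nₕ/N, N = 43965.
Public: Wₕ = 0.30781303; term = 0.30781303²·(1 − 0.06761250)·5.99/915 = 5.7833061 × 10^-4.
Nonprofit: Wₕ = 0.25156374; term = 0.25156374²·(1 − 0.10126582)·9.838/1120 = 4.9959278 × 10^-4.
Private: Wₕ = 0.44062322; term = 0.44062322²·(1 − 0.03659922)·18/709 = 0.0047486267.
Sum = 0.0058265501.
SE = √(0.0058265501) = 0.0763.

0.0763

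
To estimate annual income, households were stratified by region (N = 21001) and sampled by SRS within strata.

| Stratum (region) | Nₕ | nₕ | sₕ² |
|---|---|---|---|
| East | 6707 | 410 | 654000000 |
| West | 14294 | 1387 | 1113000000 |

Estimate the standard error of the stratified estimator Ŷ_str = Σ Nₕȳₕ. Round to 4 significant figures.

1.468 × 10^7

Var(Ŷ_str) = Σₕ Nₕ²(1 − fₕ)sₕ²/nₕ.
East: 6707²·(1 − 410/6707)·654000000/410 = 6.7368347 × 10^13.
West: 14294²·(1 − 1387/14294)·1113000000/1387 = 1.4804638 × 10^14.
Sum = 2.1541473 × 10^14.
SE = √(2.1541473 × 10^14) = 1.468 × 10^7.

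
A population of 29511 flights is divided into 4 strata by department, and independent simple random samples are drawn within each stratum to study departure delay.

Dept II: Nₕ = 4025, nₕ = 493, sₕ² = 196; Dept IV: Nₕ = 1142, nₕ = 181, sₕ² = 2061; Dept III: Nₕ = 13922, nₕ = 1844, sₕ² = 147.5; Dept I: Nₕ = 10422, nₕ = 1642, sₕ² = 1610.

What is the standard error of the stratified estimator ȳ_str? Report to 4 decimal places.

Var(ȳ_str) = Σₕ Wₕ²(1 − fₕ)sₕ²/nₕ with Wₕ = Nₕ/N, N = 29511.
Dept II: Wₕ = 0.13638982; term = 0.13638982²·(1 − 0.12248447)·196/493 = 0.0064897487.
Dept IV: Wₕ = 0.03869743; term = 0.03869743²·(1 − 0.15849387)·2061/181 = 0.014348981.
Dept III: Wₕ = 0.47175629; term = 0.47175629²·(1 − 0.13245223)·147.5/1844 = 0.015444004.
Dept I: Wₕ = 0.35315645; term = 0.35315645²·(1 − 0.15755133)·1610/1642 = 0.10302211.
Sum = 0.13930484.
SE = √(0.13930484) = 0.3732.

0.3732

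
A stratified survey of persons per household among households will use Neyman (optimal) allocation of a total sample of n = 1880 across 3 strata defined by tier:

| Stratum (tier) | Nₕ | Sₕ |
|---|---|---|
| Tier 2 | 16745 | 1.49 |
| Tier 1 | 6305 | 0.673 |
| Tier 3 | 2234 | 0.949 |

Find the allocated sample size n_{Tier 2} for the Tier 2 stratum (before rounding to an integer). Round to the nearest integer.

Neyman allocation: nₕ = n·NₕSₕ / Σⱼ NⱼSⱼ.
Σ NⱼSⱼ = 16745·1.49 + 6305·0.673 + 2234·0.949 = 31313.381.
n_{Tier 2} = 1880·16745·1.49 / 31313.381 = 1498.

1498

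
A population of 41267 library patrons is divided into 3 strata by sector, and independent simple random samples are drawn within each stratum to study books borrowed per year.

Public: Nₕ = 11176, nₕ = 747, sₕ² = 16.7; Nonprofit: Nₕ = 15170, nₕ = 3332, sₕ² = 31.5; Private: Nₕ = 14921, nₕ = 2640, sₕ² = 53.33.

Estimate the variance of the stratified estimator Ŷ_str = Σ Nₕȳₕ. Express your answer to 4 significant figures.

Var(Ŷ_str) = Σₕ Nₕ²(1 − fₕ)sₕ²/nₕ.
Public: 11176²·(1 − 747/11176)·16.7/747 = 2.6057031 × 10^6.
Nonprofit: 15170²·(1 − 3332/15170)·31.5/3332 = 1.6977333 × 10^6.
Private: 14921²·(1 − 2640/14921)·53.33/2640 = 3.7016838 × 10^6.
Sum = 8.0051202 × 10^6.

8.005 × 10^6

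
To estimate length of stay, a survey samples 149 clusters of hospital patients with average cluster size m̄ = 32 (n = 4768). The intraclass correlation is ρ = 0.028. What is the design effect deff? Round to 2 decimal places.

deff = 1 + (32 − 1)·0.028 = 1 + 0.868 = 1.868.

1.87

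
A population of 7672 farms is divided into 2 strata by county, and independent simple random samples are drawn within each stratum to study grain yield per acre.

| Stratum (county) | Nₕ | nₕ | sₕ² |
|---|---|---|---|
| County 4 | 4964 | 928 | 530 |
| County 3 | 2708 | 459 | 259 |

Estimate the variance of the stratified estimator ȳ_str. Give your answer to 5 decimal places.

Var(ȳ_str) = Σₕ Wₕ²(1 − fₕ)sₕ²/nₕ with Wₕ = Nₕ/N, N = 7672.
County 4: Wₕ = 0.64702815; term = 0.64702815²·(1 − 0.18694601)·530/928 = 0.19439882.
County 3: Wₕ = 0.35297185; term = 0.35297185²·(1 − 0.16949778)·259/459 = 0.058385904.
Sum = 0.25278472.

0.25278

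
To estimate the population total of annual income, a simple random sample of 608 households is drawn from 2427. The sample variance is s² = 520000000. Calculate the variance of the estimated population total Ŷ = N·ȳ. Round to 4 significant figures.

3.776 × 10^12

Var(Ŷ) = N²·Var(ȳ) = N²·(1 − n/N)·s²/n.
f = 608/2427 = 0.25051504; Var(ȳ) = 0.74948496·520000000/608 = 641006.87.
Var(Ŷ) = 2427² · 641006.87 = 3.7757414 × 10^12.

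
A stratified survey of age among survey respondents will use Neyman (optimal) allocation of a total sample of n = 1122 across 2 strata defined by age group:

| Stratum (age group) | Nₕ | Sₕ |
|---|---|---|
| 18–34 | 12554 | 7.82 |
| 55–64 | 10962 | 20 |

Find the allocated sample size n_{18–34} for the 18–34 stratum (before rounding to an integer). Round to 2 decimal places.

Neyman allocation: nₕ = n·NₕSₕ / Σⱼ NⱼSⱼ.
Σ NⱼSⱼ = 12554·7.82 + 10962·20 = 317412.28.
n_{18–34} = 1122·12554·7.82 / 317412.28 = 347.02.

347.02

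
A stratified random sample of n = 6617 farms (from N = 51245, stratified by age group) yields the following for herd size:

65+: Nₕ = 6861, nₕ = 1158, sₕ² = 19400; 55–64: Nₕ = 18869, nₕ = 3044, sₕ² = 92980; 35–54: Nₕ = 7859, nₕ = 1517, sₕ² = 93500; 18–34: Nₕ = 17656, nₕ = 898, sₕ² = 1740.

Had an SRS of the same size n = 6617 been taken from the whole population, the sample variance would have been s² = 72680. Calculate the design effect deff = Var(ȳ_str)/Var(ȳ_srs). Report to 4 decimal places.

Var(ȳ_str) = Σ Wₕ²(1−fₕ)sₕ²/nₕ with Wₕ = Nₕ/51245:
  65+: (6861/51245)²·(1−1158/6861)·19400/1158 = 0.24962091
  55–64: (18869/51245)²·(1−3044/18869)·92980/3044 = 3.4732377
  35–54: (7859/51245)²·(1−1517/7859)·93500/1517 = 1.1698133
  18–34: (17656/51245)²·(1−898/17656)·1740/898 = 0.21831543
  → Var(ȳ_str) = 5.1109873.
Var(ȳ_srs) = (1 − 6617/51245)·72680/6617 = 9.5655448.
deff = 5.1109873 / 9.5655448 = 0.5343.

0.5343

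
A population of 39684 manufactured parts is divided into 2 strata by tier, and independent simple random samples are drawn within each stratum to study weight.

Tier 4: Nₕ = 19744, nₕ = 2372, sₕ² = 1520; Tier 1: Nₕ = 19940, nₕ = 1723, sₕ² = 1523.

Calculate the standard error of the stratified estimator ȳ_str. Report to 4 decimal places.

Var(ȳ_str) = Σₕ Wₕ²(1 − fₕ)sₕ²/nₕ with Wₕ = Nₕ/N, N = 39684.
Tier 4: Wₕ = 0.49753049; term = 0.49753049²·(1 − 0.12013776)·1520/2372 = 0.13956708.
Tier 1: Wₕ = 0.50246951; term = 0.50246951²·(1 − 0.08640923)·1523/1723 = 0.20388523.
Sum = 0.34345231.
SE = √(0.34345231) = 0.5860.

0.5860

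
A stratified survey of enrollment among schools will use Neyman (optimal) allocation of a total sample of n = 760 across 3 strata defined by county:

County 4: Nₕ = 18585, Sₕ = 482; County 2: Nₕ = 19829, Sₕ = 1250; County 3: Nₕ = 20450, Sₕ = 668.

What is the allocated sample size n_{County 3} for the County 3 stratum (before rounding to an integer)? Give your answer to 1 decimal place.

Neyman allocation: nₕ = n·NₕSₕ / Σⱼ NⱼSⱼ.
Σ NⱼSⱼ = 18585·482 + 19829·1250 + 20450·668 = 4.740482 × 10^7.
n_{County 3} = 760·20450·668 / (4.740482 × 10^7) = 219.0.

219.0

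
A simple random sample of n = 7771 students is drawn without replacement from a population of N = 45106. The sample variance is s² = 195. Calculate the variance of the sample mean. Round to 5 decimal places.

Under SRS without replacement, Var(ȳ) = (1 − f)·s²/n with f = n/N = 7771/45106 = 0.17228307.
Var(ȳ) = (1 − 0.17228307)·195/7771 = 0.82771693·0.025093296 = 0.020770146.

0.02077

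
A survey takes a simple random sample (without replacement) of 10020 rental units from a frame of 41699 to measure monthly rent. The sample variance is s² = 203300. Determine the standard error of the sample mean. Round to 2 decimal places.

3.93

Under SRS without replacement, Var(ȳ) = (1 − f)·s²/n with f = n/N = 10020/41699 = 0.24029353.
Var(ȳ) = (1 − 0.24029353)·203300/10020 = 0.75970647·20.289421 = 15.414004.
SE(ȳ) = √(15.414004) = 3.93.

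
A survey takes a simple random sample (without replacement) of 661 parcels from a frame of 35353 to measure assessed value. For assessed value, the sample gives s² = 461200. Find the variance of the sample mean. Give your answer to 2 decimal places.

Under SRS without replacement, Var(ȳ) = (1 − f)·s²/n with f = n/N = 661/35353 = 0.01869714.
Var(ȳ) = (1 − 0.01869714)·461200/661 = 0.98130286·697.73071 = 684.68514.

684.69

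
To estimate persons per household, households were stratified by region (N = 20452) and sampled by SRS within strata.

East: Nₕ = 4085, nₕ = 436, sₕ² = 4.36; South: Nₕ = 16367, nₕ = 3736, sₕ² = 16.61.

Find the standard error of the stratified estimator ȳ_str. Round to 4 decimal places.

Var(ȳ_str) = Σₕ Wₕ²(1 − fₕ)sₕ²/nₕ with Wₕ = Nₕ/N, N = 20452.
East: Wₕ = 0.19973597; term = 0.19973597²·(1 − 0.10673195)·4.36/436 = 3.5636444 × 10^-4.
South: Wₕ = 0.80026403; term = 0.80026403²·(1 − 0.22826419)·16.61/3736 = 0.0021973438.
Sum = 0.0025537082.
SE = √(0.0025537082) = 0.0505.

0.0505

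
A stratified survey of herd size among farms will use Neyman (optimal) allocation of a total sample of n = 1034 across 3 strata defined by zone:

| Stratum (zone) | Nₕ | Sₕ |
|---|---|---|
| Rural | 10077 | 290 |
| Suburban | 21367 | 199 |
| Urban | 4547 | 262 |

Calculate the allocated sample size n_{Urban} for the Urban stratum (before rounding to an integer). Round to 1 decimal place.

147.2

Neyman allocation: nₕ = n·NₕSₕ / Σⱼ NⱼSⱼ.
Σ NⱼSⱼ = 10077·290 + 21367·199 + 4547·262 = 8.365677 × 10^6.
n_{Urban} = 1034·4547·262 / (8.365677 × 10^6) = 147.2.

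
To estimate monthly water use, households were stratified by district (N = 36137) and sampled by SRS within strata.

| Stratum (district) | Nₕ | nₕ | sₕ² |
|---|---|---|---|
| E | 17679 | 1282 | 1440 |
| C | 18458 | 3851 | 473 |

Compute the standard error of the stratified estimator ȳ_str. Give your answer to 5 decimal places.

Var(ȳ_str) = Σₕ Wₕ²(1 − fₕ)sₕ²/nₕ with Wₕ = Nₕ/N, N = 36137.
E: Wₕ = 0.48922157; term = 0.48922157²·(1 − 0.07251541)·1440/1282 = 0.24934024.
C: Wₕ = 0.51077843; term = 0.51077843²·(1 − 0.20863582)·473/3851 = 0.025358824.
Sum = 0.27469906.
SE = √(0.27469906) = 0.52412.

0.52412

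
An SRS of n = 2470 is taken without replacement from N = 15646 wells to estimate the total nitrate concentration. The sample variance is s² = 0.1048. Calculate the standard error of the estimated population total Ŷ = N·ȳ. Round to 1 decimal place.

93.5

Var(Ŷ) = N²·Var(ȳ) = N²·(1 − n/N)·s²/n.
f = 2470/15646 = 0.15786783; Var(ȳ) = 0.84213217·0.1048/2470 = 3.5730952 × 10^-5.
Var(Ŷ) = 15646² · (3.5730952 × 10^-5) = 8746.8411.
SE(Ŷ) = √(8746.8411) = 93.5.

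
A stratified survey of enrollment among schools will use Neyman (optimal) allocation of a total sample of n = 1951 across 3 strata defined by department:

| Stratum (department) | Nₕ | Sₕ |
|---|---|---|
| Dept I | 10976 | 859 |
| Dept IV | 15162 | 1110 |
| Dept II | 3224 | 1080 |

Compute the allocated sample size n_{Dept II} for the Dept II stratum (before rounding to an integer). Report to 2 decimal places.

228.42

Neyman allocation: nₕ = n·NₕSₕ / Σⱼ NⱼSⱼ.
Σ NⱼSⱼ = 10976·859 + 15162·1110 + 3224·1080 = 2.9740124 × 10^7.
n_{Dept II} = 1951·3224·1080 / (2.9740124 × 10^7) = 228.42.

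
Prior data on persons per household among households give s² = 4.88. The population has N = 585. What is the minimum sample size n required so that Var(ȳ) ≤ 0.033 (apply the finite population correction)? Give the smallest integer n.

Without fpc, n₀ = s²/D = 4.88/0.033 = 147.8788.
With fpc, (1 − n/N)·s²/n ≤ D requires n ≥ n₀/(1 + n₀/N) = 147.8788/(1 + 147.8788/585) = 118.0401.
Rounding up, n = 119.

119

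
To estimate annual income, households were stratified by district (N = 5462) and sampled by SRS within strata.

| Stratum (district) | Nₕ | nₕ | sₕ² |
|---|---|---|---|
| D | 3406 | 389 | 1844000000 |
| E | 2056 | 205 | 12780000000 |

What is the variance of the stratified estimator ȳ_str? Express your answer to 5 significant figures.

Var(ȳ_str) = Σₕ Wₕ²(1 − fₕ)sₕ²/nₕ with Wₕ = Nₕ/N, N = 5462.
D: Wₕ = 0.62358111; term = 0.62358111²·(1 − 0.11421022)·1844000000/389 = 1.6327808 × 10^6.
E: Wₕ = 0.37641889; term = 0.37641889²·(1 − 0.09970817)·12780000000/205 = 7.95249 × 10^6.
Sum = 9.5852708 × 10^6.

9.5853 × 10^6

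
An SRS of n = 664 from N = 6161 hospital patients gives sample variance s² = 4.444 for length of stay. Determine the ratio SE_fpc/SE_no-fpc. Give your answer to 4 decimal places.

f = n/N = 664/6161 = 0.10777471.
SE_no-fpc = √(s²/n) = 0.081809358; SE_fpc = √((1−f)s²/n) = 0.07727522.
Ratio = √(1−f) = 0.94457678.

0.9446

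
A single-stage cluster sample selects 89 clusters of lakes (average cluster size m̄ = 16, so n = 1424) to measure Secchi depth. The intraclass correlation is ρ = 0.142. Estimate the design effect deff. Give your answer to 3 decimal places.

3.130

deff = 1 + (16 − 1)·0.142 = 1 + 2.13 = 3.13.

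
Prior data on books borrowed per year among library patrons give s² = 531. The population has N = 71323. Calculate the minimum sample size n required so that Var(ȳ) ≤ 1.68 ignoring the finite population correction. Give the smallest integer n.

Without fpc, n₀ = s²/D = 531/1.68 = 316.0714.
Rounding up, n = 317.

317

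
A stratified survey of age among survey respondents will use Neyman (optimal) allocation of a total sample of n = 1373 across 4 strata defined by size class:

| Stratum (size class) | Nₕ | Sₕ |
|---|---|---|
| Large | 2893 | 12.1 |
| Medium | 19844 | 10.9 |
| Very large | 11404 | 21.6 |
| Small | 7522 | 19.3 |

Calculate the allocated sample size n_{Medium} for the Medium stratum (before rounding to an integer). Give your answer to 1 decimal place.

462.0

Neyman allocation: nₕ = n·NₕSₕ / Σⱼ NⱼSⱼ.
Σ NⱼSⱼ = 2893·12.1 + 19844·10.9 + 11404·21.6 + 7522·19.3 = 642805.9.
n_{Medium} = 1373·19844·10.9 / 642805.9 = 462.0.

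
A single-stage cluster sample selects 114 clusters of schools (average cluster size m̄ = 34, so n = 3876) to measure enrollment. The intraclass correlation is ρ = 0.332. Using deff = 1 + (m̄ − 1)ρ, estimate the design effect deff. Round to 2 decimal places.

deff = 1 + (34 − 1)·0.332 = 1 + 10.956 = 11.956.

11.96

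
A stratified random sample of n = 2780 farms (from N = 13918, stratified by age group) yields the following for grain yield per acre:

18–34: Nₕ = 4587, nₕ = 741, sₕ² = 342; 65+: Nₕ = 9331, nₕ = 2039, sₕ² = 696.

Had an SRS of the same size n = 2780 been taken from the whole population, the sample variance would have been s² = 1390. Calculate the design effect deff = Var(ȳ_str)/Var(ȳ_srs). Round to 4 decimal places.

Var(ȳ_str) = Σ Wₕ²(1−fₕ)sₕ²/nₕ with Wₕ = Nₕ/13918:
  18–34: (4587/13918)²·(1−741/4587)·342/741 = 0.042033181
  65+: (9331/13918)²·(1−2039/9331)·696/2039 = 0.11989835
  → Var(ȳ_str) = 0.16193153.
Var(ȳ_srs) = (1 − 2780/13918)·1390/2780 = 0.40012933.
deff = 0.16193153 / 0.40012933 = 0.4047.

0.4047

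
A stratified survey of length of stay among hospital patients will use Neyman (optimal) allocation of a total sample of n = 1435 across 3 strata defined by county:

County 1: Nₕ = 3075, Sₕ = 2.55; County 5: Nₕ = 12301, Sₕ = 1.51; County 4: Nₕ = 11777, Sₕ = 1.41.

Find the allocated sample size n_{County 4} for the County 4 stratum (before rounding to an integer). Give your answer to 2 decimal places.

553.89

Neyman allocation: nₕ = n·NₕSₕ / Σⱼ NⱼSⱼ.
Σ NⱼSⱼ = 3075·2.55 + 12301·1.51 + 11777·1.41 = 43021.33.
n_{County 4} = 1435·11777·1.41 / 43021.33 = 553.89.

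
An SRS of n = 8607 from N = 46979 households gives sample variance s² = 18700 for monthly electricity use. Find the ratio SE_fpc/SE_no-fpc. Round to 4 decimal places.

f = n/N = 8607/46979 = 0.18320952.
SE_no-fpc = √(s²/n) = 1.4739912; SE_fpc = √((1−f)s²/n) = 1.3321411.
Ratio = √(1−f) = 0.90376462.

0.9038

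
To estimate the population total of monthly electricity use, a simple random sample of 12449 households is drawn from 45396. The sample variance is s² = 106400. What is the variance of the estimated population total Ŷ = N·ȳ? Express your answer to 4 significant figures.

1.278 × 10^10

Var(Ŷ) = N²·Var(ȳ) = N²·(1 − n/N)·s²/n.
f = 12449/45396 = 0.27423121; Var(ȳ) = 0.72576879·106400/12449 = 6.2030524.
Var(Ŷ) = 45396² · 6.2030524 = 1.2783231 × 10^10.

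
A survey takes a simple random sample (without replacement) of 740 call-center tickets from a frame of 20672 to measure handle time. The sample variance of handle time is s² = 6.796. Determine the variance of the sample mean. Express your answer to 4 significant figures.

0.008855

Under SRS without replacement, Var(ȳ) = (1 − f)·s²/n with f = n/N = 740/20672 = 0.03579721.
Var(ȳ) = (1 − 0.03579721)·6.796/740 = 0.96420279·0.0091837838 = 0.0088550299.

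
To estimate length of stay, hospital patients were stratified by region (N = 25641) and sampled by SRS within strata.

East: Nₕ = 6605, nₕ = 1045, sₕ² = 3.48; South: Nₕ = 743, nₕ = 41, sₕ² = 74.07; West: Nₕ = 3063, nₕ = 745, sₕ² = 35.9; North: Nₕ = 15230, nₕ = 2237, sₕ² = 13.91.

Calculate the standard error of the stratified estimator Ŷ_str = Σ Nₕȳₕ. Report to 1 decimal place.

Var(Ŷ_str) = Σₕ Nₕ²(1 − fₕ)sₕ²/nₕ.
East: 6605²·(1 − 1045/6605)·3.48/1045 = 122295.53.
South: 743²·(1 − 41/743)·74.07/41 = 942289.63.
West: 3063²·(1 − 745/3063)·35.9/745 = 342135.87.
North: 15230²·(1 − 2237/15230)·13.91/2237 = 1.2304685 × 10^6.
Sum = 2.6371895 × 10^6.
SE = √(2.6371895 × 10^6) = 1623.9.

1623.9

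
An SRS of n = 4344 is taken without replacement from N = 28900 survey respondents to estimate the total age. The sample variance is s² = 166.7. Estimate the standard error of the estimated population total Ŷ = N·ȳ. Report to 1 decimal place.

5218.6

Var(Ŷ) = N²·Var(ȳ) = N²·(1 − n/N)·s²/n.
f = 4344/28900 = 0.15031142; Var(ȳ) = 0.84968858·166.7/4344 = 0.032606604.
Var(Ŷ) = 28900² · 0.032606604 = 2.7233362 × 10^7.
SE(Ŷ) = √(2.7233362 × 10^7) = 5218.6.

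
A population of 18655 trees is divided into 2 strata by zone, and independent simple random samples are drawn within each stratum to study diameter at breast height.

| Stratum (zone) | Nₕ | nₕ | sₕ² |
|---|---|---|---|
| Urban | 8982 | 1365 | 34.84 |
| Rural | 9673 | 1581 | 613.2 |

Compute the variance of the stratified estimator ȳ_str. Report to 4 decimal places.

Var(ȳ_str) = Σₕ Wₕ²(1 − fₕ)sₕ²/nₕ with Wₕ = Nₕ/N, N = 18655.
Urban: Wₕ = 0.48147950; term = 0.48147950²·(1 − 0.15197061)·34.84/1365 = 0.0050177844.
Rural: Wₕ = 0.51852050; term = 0.51852050²·(1 − 0.16344464)·613.2/1581 = 0.087236218.
Sum = 0.092254002.

0.0923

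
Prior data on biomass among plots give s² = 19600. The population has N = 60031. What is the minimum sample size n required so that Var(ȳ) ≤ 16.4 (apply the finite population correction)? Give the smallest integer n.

Without fpc, n₀ = s²/D = 19600/16.4 = 1195.1220.
With fpc, (1 − n/N)·s²/n ≤ D requires n ≥ n₀/(1 + n₀/N) = 1195.1220/(1 + 1195.1220/60031) = 1171.7935.
Rounding up, n = 1172.

1172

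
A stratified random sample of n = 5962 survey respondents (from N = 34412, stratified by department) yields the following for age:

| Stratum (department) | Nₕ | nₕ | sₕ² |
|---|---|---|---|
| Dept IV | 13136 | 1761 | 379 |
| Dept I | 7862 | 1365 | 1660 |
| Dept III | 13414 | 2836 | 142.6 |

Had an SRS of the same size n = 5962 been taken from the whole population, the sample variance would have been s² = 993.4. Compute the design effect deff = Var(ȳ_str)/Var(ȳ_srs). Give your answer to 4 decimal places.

Var(ȳ_str) = Σ Wₕ²(1−fₕ)sₕ²/nₕ with Wₕ = Nₕ/34412:
  Dept IV: (13136/34412)²·(1−1761/13136)·379/1761 = 0.027156548
  Dept I: (7862/34412)²·(1−1365/7862)·1660/1365 = 0.052456766
  Dept III: (13414/34412)²·(1−2836/13414)·142.6/2836 = 0.0060249762
  → Var(ȳ_str) = 0.08563829.
Var(ȳ_srs) = (1 − 5962/34412)·993.4/5962 = 0.1377541.
deff = 0.08563829 / 0.1377541 = 0.6217.

0.6217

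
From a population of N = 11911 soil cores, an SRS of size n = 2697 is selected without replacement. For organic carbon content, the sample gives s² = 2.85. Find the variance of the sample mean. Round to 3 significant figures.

Under SRS without replacement, Var(ȳ) = (1 − f)·s²/n with f = n/N = 2697/11911 = 0.22642935.
Var(ȳ) = (1 − 0.22642935)·2.85/2697 = 0.77357065·0.0010567297 = 8.1745508 × 10^-4.

8.17 × 10^-4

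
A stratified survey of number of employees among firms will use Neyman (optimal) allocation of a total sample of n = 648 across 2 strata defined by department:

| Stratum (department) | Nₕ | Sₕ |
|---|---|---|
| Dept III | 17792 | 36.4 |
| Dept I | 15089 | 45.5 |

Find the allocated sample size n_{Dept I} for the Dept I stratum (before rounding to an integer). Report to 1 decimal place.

Neyman allocation: nₕ = n·NₕSₕ / Σⱼ NⱼSⱼ.
Σ NⱼSⱼ = 17792·36.4 + 15089·45.5 = 1.3341783 × 10^6.
n_{Dept I} = 648·15089·45.5 / (1.3341783 × 10^6) = 333.5.

333.5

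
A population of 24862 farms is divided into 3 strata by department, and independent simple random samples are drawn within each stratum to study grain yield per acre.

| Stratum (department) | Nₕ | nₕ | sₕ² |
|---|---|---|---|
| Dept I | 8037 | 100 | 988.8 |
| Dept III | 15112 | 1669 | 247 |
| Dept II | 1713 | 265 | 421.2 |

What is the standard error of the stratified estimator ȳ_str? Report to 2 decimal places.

Var(ȳ_str) = Σₕ Wₕ²(1 − fₕ)sₕ²/nₕ with Wₕ = Nₕ/N, N = 24862.
Dept I: Wₕ = 0.32326442; term = 0.32326442²·(1 − 0.01244245)·988.8/100 = 1.0204381.
Dept III: Wₕ = 0.60783525; term = 0.60783525²·(1 − 0.11044203)·247/1669 = 0.048639224.
Dept II: Wₕ = 0.06890033; term = 0.06890033²·(1 − 0.15469936)·421.2/265 = 0.0063781729.
Sum = 1.0754555.
SE = √(1.0754555) = 1.04.

1.04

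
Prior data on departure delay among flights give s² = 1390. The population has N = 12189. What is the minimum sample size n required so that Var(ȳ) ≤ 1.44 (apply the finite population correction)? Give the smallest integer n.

Without fpc, n₀ = s²/D = 1390/1.44 = 965.2778.
With fpc, (1 − n/N)·s²/n ≤ D requires n ≥ n₀/(1 + n₀/N) = 965.2778/(1 + 965.2778/12189) = 894.4445.
Rounding up, n = 895.

895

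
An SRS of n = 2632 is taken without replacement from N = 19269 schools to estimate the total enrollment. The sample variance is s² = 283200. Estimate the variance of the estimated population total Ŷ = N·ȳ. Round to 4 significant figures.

3.449 × 10^10

Var(Ŷ) = N²·Var(ȳ) = N²·(1 − n/N)·s²/n.
f = 2632/19269 = 0.13659245; Var(ȳ) = 0.86340755·283200/2632 = 92.901602.
Var(Ŷ) = 19269² · 92.901602 = 3.4493841 × 10^10.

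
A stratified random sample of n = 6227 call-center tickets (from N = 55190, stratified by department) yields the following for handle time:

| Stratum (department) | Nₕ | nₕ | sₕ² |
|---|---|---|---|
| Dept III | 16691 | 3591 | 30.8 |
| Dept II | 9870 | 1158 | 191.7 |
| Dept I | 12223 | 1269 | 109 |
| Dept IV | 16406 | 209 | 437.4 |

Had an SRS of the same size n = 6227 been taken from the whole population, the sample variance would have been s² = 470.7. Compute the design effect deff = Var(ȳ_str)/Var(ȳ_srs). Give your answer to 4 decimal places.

Var(ȳ_str) = Σ Wₕ²(1−fₕ)sₕ²/nₕ with Wₕ = Nₕ/55190:
  Dept III: (16691/55190)²·(1−3591/16691)·30.8/3591 = 6.1569861 × 10^-4
  Dept II: (9870/55190)²·(1−1158/9870)·191.7/1158 = 0.0046733444
  Dept I: (12223/55190)²·(1−1269/12223)·109/1269 = 0.0037756753
  Dept IV: (16406/55190)²·(1−209/16406)·437.4/209 = 0.18257823
  → Var(ȳ_str) = 0.19164295.
Var(ȳ_srs) = (1 − 6227/55190)·470.7/6227 = 0.067061453.
deff = 0.19164295 / 0.067061453 = 2.8577.

2.8577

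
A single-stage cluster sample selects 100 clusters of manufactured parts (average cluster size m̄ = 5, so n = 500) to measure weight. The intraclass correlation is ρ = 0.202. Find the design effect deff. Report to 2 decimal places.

deff = 1 + (5 − 1)·0.202 = 1 + 0.808 = 1.808.

1.81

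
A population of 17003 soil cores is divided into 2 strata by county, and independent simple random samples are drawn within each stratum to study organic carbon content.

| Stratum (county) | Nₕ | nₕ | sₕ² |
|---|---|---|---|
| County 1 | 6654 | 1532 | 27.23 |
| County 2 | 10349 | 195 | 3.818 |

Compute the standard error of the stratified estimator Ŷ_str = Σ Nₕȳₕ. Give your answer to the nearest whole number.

Var(Ŷ_str) = Σₕ Nₕ²(1 − fₕ)sₕ²/nₕ.
County 1: 6654²·(1 − 1532/6654)·27.23/1532 = 605774.86.
County 2: 10349²·(1 − 195/10349)·3.818/195 = 2.0574859 × 10^6.
Sum = 2.6632608 × 10^6.
SE = √(2.6632608 × 10^6) = 1632.

1632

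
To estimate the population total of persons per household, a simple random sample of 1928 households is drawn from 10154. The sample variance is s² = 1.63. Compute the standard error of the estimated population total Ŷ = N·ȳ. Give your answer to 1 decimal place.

265.7

Var(Ŷ) = N²·Var(ȳ) = N²·(1 − n/N)·s²/n.
f = 1928/10154 = 0.18987591; Var(ȳ) = 0.81012409·1.63/1928 = 6.8490781 × 10^-4.
Var(Ŷ) = 10154² · (6.8490781 × 10^-4) = 70616.54.
SE(Ŷ) = √(70616.54) = 265.7.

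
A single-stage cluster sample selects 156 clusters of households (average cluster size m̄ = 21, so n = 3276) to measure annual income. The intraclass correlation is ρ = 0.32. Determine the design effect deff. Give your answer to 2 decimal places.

7.40

deff = 1 + (21 − 1)·0.32 = 1 + 6.4 = 7.4.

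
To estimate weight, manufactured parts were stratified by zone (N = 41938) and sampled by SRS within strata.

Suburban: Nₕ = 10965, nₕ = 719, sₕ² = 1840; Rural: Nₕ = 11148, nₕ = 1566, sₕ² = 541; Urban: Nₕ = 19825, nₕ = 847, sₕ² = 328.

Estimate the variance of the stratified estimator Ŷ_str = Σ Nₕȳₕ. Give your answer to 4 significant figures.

Var(Ŷ_str) = Σₕ Nₕ²(1 − fₕ)sₕ²/nₕ.
Suburban: 10965²·(1 − 719/10965)·1840/719 = 2.8750932 × 10^8.
Rural: 11148²·(1 − 1566/11148)·541/1566 = 3.6902742 × 10^7.
Urban: 19825²·(1 − 847/19825)·328/847 = 1.4569816 × 10^8.
Sum = 4.7011022 × 10^8.

4.701 × 10^8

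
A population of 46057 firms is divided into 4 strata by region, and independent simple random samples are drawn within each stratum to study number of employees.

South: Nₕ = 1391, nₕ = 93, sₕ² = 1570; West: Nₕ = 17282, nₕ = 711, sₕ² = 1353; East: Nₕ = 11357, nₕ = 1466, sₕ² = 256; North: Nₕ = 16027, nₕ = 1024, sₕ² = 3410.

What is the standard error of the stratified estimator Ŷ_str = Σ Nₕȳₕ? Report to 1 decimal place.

Var(Ŷ_str) = Σₕ Nₕ²(1 − fₕ)sₕ²/nₕ.
South: 1391²·(1 − 93/1391)·1570/93 = 3.048025 × 10^7.
West: 17282²·(1 − 711/17282)·1353/711 = 5.4496789 × 10^8.
East: 11357²·(1 − 1466/11357)·256/1466 = 1.9615972 × 10^7.
North: 16027²·(1 − 1024/16027)·3410/1024 = 8.0072755 × 10^8.
Sum = 1.3957917 × 10^9.
SE = √(1.3957917 × 10^9) = 37360.3.

37360.3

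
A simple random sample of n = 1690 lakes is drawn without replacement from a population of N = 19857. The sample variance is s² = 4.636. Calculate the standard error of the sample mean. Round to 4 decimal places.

Under SRS without replacement, Var(ȳ) = (1 − f)·s²/n with f = n/N = 1690/19857 = 0.08510853.
Var(ȳ) = (1 − 0.08510853)·4.636/1690 = 0.91489147·0.0027431953 = 0.002509726.
SE(ȳ) = √(0.002509726) = 0.0501.

0.0501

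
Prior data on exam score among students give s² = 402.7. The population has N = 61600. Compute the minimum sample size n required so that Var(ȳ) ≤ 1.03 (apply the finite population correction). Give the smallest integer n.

Without fpc, n₀ = s²/D = 402.7/1.03 = 390.9709.
With fpc, (1 − n/N)·s²/n ≤ D requires n ≥ n₀/(1 + n₀/N) = 390.9709/(1 + 390.9709/61600) = 388.5051.
Rounding up, n = 389.

389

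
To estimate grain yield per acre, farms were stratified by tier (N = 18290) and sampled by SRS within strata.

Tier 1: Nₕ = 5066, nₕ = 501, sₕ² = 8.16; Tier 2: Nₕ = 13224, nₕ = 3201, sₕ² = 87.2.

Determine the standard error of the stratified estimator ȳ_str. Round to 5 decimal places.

Var(ȳ_str) = Σₕ Wₕ²(1 − fₕ)sₕ²/nₕ with Wₕ = Nₕ/N, N = 18290.
Tier 1: Wₕ = 0.27698196; term = 0.27698196²·(1 − 0.09889459)·8.16/501 = 0.0011259808.
Tier 2: Wₕ = 0.72301804; term = 0.72301804²·(1 − 0.24205989)·87.2/3201 = 0.010793542.
Sum = 0.011919523.
SE = √(0.011919523) = 0.10918.

0.10918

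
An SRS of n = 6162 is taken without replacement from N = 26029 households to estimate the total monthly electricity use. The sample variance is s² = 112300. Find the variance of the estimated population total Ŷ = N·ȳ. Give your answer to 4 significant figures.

9.424 × 10^9

Var(Ŷ) = N²·Var(ȳ) = N²·(1 − n/N)·s²/n.
f = 6162/26029 = 0.23673595; Var(ȳ) = 0.76326405·112300/6162 = 13.910184.
Var(Ŷ) = 26029² · 13.910184 = 9.4242726 × 10^9.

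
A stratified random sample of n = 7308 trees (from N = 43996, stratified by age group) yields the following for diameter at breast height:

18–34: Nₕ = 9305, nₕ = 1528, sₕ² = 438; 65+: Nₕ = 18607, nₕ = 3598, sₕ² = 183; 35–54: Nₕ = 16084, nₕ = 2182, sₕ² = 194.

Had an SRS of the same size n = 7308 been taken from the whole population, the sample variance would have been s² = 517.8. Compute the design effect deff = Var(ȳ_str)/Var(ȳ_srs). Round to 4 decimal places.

0.4794

Var(ȳ_str) = Σ Wₕ²(1−fₕ)sₕ²/nₕ with Wₕ = Nₕ/43996:
  18–34: (9305/43996)²·(1−1528/9305)·438/1528 = 0.010716497
  65+: (18607/43996)²·(1−3598/18607)·183/3598 = 0.0073382357
  35–54: (16084/43996)²·(1−2182/16084)·194/2182 = 0.010270508
  → Var(ȳ_str) = 0.028325241.
Var(ȳ_srs) = (1 − 7308/43996)·517.8/7308 = 0.059084607.
deff = 0.028325241 / 0.059084607 = 0.4794.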